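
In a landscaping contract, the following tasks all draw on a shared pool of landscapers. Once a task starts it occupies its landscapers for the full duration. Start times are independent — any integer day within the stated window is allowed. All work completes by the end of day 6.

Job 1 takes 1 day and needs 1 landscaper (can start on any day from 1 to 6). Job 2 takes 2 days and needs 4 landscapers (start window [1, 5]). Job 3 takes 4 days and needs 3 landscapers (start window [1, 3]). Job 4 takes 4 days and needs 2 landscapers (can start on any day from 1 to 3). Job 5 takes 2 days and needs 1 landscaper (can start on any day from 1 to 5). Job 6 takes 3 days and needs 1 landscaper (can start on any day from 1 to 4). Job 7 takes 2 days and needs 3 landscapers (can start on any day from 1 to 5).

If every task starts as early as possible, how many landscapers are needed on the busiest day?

Early-start schedule: Job 1@1, Job 2@1, Job 3@1, Job 4@1, Job 5@1, Job 6@1, Job 7@1.
Load per day: day 1: 15, day 2: 14, day 3: 6, day 4: 5, day 5: 0, day 6: 0.
Peak is 15.

15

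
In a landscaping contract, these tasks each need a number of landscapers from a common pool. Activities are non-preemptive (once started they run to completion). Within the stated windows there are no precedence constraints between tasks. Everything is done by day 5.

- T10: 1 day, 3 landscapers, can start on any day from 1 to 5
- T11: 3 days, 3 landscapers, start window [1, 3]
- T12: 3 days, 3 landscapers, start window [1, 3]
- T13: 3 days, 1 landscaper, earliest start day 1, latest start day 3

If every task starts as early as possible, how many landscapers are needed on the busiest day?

Early-start schedule: T10@1, T11@1, T12@1, T13@1.
Load per day: day 1: 10, day 2: 7, day 3: 7, day 4: 0, day 5: 0.
Peak is 10.

10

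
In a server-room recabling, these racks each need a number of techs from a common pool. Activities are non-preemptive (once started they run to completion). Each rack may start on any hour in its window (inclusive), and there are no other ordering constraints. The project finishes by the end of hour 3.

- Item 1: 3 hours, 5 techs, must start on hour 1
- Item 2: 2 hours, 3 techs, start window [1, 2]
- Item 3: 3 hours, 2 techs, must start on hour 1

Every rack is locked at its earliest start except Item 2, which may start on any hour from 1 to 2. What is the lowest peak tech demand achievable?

Item 2@1: h1:10  h2:10  h3:7 → peak 10
Item 2@2: h1:7  h2:10  h3:10 → peak 10
Best is Item 2@1, peak 10.

10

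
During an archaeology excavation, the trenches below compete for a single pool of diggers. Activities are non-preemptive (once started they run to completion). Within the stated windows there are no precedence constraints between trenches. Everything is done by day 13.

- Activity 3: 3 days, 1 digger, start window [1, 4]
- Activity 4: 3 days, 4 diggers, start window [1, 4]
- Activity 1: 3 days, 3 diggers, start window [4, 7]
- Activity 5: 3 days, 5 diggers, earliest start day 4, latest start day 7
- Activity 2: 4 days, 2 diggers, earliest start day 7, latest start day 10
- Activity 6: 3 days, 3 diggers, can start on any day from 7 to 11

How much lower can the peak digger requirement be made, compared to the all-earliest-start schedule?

3

Early-start peak: d1:5  d2:5  d3:5  d4:8  d5:8  d6:8  d7:5  d8:5  d9:5  d10:2  d11:0  d12:0  d13:0 ⇒ 8.
Leveled (Activity 3@1, Activity 4@1, Activity 1@4, Activity 5@7, Activity 2@10, Activity 6@10): d1:5  d2:5  d3:5  d4:3  d5:3  d6:3  d7:5  d8:5  d9:5  d10:5  d11:5  d12:5  d13:2 ⇒ 5.
Reduction 8 − 5 = 3.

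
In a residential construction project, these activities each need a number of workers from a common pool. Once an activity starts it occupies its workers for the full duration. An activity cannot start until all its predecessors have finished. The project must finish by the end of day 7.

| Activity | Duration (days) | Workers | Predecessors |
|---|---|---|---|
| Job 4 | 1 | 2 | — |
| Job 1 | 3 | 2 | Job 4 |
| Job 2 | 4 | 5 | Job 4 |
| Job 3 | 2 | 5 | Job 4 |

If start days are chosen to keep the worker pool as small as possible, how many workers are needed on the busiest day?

Early-start (Job 4@1, Job 1@2, Job 2@2, Job 3@2) gives peak 12: d1:2  d2:12  d3:12  d4:7  d5:5  d6:0  d7:0.
Shift Job 3→6.
Schedule Job 4@1, Job 1@2, Job 2@2, Job 3@6: d1:2  d2:7  d3:7  d4:7  d5:5  d6:5  d7:5 — peak 7.

7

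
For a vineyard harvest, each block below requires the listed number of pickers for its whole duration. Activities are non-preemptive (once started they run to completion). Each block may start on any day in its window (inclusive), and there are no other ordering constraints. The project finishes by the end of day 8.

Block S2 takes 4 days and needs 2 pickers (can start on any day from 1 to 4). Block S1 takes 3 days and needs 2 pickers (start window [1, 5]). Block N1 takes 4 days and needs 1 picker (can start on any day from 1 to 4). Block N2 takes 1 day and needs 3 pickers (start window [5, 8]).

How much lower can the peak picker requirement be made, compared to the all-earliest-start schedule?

2

Early-start peak: d1:5  d2:5  d3:5  d4:3  d5:3  d6:0  d7:0  d8:0 ⇒ 5.
Leveled (Block S2@1, Block S1@5, Block N1@1, Block N2@8): d1:3  d2:3  d3:3  d4:3  d5:2  d6:2  d7:2  d8:3 ⇒ 3.
Reduction 5 − 3 = 2.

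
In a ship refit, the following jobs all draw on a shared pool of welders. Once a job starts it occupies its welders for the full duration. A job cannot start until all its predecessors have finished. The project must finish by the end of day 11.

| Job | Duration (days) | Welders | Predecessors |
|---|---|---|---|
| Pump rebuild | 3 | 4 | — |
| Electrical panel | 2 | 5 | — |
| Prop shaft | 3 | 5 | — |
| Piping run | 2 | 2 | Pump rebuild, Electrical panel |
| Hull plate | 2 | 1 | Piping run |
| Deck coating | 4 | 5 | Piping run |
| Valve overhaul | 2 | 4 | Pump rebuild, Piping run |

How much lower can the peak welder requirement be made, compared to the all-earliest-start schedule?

Early-start peak: d1:14  d2:14  d3:9  d4:2  d5:2  d6:10  d7:10  d8:5  d9:5  d10:0  d11:0 ⇒ 14.
Leveled (Pump rebuild@1, Electrical panel@1, Prop shaft@3, Piping run@4, Hull plate@6, Deck coating@6, Valve overhaul@8): d1:9  d2:9  d3:9  d4:7  d5:7  d6:6  d7:6  d8:9  d9:9  d10:0  d11:0 ⇒ 9.
Reduction 14 − 9 = 5.

5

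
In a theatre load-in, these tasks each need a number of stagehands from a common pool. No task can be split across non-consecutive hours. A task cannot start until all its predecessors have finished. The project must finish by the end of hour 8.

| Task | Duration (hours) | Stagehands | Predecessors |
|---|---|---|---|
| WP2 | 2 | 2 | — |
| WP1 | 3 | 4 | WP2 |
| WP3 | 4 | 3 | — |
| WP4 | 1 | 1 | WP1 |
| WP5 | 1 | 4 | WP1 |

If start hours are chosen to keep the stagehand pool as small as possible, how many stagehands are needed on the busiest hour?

5

Early-start (WP2@1, WP1@3, WP3@1, WP4@6, WP5@6) gives peak 7: h1:5  h2:5  h3:7  h4:7  h5:4  h6:5  h7:0  h8:0.
Shift WP1→5, WP4→8, WP5→8.
Schedule WP2@1, WP1@5, WP3@1, WP4@8, WP5@8: h1:5  h2:5  h3:3  h4:3  h5:4  h6:4  h7:4  h8:5 — peak 5.
Total stagehand-hours = 33 over 8 hours ⇒ peak ≥ ⌈33/8⌉ = 5, so 5 is optimal.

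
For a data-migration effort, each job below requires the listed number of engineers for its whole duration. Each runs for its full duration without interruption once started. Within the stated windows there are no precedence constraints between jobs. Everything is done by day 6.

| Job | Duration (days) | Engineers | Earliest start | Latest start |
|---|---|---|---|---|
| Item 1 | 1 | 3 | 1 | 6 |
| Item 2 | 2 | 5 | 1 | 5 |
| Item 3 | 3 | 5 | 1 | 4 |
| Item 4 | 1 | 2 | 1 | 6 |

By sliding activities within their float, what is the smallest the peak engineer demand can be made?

5

Early-start (Item 1@1, Item 2@1, Item 3@1, Item 4@1) gives peak 15: d1:15  d2:10  d3:5  d4:0  d5:0  d6:0.
Shift Item 2→2, Item 3→4.
Schedule Item 1@1, Item 2@2, Item 3@4, Item 4@1: d1:5  d2:5  d3:5  d4:5  d5:5  d6:5 — peak 5.
Total engineer-days = 30 over 6 days ⇒ peak ≥ ⌈30/6⌉ = 5, so 5 is optimal.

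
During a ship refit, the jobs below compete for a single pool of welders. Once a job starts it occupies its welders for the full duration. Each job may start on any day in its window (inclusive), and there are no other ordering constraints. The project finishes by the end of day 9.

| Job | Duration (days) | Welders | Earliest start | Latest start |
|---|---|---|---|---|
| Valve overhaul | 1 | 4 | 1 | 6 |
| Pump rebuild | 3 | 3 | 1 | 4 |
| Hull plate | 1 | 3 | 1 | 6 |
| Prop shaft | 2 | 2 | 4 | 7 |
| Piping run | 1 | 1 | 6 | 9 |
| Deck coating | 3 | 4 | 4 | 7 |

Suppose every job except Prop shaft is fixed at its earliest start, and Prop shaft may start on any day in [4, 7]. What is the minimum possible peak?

10

Prop shaft@4: d1:10  d2:3  d3:3  d4:6  d5:6  d6:5  d7:0  d8:0  d9:0 → peak 10
Prop shaft@5: d1:10  d2:3  d3:3  d4:4  d5:6  d6:7  d7:0  d8:0  d9:0 → peak 10
Prop shaft@6: d1:10  d2:3  d3:3  d4:4  d5:4  d6:7  d7:2  d8:0  d9:0 → peak 10
Prop shaft@7: d1:10  d2:3  d3:3  d4:4  d5:4  d6:5  d7:2  d8:2  d9:0 → peak 10
Best is Prop shaft@4, peak 10.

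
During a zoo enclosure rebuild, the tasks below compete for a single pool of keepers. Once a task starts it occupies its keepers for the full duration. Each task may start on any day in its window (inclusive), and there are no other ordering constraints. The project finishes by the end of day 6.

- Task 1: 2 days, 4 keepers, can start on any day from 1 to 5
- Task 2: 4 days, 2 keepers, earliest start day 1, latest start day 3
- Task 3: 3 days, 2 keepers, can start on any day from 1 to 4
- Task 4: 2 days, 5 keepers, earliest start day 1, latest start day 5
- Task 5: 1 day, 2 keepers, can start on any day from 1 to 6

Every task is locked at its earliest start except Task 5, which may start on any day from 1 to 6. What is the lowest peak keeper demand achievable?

13

Task 5@1: d1:15  d2:13  d3:4  d4:2  d5:0  d6:0 → peak 15
Task 5@2: d1:13  d2:15  d3:4  d4:2  d5:0  d6:0 → peak 15
Task 5@3: d1:13  d2:13  d3:6  d4:2  d5:0  d6:0 → peak 13
Task 5@4: d1:13  d2:13  d3:4  d4:4  d5:0  d6:0 → peak 13
Task 5@5: d1:13  d2:13  d3:4  d4:2  d5:2  d6:0 → peak 13
Task 5@6: d1:13  d2:13  d3:4  d4:2  d5:0  d6:2 → peak 13
Best is Task 5@3, peak 13.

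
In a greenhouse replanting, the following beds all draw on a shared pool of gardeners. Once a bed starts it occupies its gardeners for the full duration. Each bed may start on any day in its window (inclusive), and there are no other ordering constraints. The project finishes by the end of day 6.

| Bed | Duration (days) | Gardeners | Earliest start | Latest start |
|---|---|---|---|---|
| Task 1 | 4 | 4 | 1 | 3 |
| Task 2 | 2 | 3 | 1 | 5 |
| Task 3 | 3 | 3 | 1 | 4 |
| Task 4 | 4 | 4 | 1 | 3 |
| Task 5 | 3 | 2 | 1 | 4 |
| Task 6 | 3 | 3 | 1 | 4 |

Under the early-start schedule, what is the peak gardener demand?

19

Early-start schedule: Task 1@1, Task 2@1, Task 3@1, Task 4@1, Task 5@1, Task 6@1.
Load per day: day 1: 19, day 2: 19, day 3: 16, day 4: 8, day 5: 0, day 6: 0.
Peak is 19.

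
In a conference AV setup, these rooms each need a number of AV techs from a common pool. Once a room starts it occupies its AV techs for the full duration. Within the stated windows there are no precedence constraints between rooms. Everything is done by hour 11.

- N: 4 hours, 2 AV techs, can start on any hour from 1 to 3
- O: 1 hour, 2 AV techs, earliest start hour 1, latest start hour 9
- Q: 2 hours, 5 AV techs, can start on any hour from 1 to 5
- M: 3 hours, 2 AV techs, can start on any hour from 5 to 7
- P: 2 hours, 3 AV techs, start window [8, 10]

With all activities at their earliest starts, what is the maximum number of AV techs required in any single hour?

Early-start schedule: N@1, O@1, Q@1, M@5, P@8.
Load per hour: hour 1: 9, hour 2: 7, hour 3: 2, hour 4: 2, hour 5: 2, hour 6: 2, hour 7: 2, hour 8: 3, hour 9: 3, hour 10: 0, hour 11: 0.
Peak is 9.

9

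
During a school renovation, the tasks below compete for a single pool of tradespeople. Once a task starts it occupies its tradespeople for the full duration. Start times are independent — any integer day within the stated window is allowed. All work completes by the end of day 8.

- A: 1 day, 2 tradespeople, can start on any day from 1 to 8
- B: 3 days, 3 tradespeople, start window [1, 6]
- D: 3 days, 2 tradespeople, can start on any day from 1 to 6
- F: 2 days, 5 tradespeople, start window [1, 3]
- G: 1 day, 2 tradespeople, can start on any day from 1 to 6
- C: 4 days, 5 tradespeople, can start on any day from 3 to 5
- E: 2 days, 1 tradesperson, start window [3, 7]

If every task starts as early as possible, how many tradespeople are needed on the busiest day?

Early-start schedule: A@1, B@1, D@1, F@1, G@1, C@3, E@3.
Load per day: day 1: 14, day 2: 10, day 3: 11, day 4: 6, day 5: 5, day 6: 5, day 7: 0, day 8: 0.
Peak is 14.

14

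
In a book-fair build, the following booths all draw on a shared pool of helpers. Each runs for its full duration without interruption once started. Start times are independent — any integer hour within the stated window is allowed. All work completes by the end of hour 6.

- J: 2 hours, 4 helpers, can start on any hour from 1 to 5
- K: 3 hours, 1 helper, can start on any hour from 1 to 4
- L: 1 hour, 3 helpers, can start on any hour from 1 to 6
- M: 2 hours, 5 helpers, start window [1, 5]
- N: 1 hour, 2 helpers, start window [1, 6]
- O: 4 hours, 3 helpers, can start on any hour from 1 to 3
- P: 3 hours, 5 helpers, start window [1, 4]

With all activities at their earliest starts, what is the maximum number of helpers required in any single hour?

23

Early-start schedule: J@1, K@1, L@1, M@1, N@1, O@1, P@1.
Load per hour: hour 1: 23, hour 2: 18, hour 3: 9, hour 4: 3, hour 5: 0, hour 6: 0.
Peak is 23.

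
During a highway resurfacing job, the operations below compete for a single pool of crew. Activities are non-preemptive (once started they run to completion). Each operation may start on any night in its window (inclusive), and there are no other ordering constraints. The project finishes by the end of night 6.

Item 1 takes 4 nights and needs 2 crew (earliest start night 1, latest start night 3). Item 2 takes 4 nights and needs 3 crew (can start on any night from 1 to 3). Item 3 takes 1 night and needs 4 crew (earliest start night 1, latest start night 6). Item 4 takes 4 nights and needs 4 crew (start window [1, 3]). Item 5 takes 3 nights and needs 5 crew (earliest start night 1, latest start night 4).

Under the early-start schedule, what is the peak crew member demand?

18

Early-start schedule: Item 1@1, Item 2@1, Item 3@1, Item 4@1, Item 5@1.
Load per night: night 1: 18, night 2: 14, night 3: 14, night 4: 9, night 5: 0, night 6: 0.
Peak is 18.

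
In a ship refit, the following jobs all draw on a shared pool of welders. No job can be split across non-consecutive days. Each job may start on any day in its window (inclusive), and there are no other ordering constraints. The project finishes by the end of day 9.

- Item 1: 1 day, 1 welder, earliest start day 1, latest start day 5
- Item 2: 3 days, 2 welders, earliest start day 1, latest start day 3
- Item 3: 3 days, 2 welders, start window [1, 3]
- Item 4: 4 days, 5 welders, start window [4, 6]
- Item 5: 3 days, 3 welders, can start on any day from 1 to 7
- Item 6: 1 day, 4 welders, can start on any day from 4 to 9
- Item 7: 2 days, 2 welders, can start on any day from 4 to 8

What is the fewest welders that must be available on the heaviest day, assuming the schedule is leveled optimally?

7

Early-start (Item 1@1, Item 2@1, Item 3@1, Item 4@4, Item 5@1, Item 6@4, Item 7@4) gives peak 11: d1:8  d2:7  d3:7  d4:11  d5:7  d6:5  d7:5  d8:0  d9:0.
Shift Item 4→5, Item 5→2, Item 7→5.
Schedule Item 1@1, Item 2@1, Item 3@1, Item 4@5, Item 5@2, Item 6@4, Item 7@5: d1:5  d2:7  d3:7  d4:7  d5:7  d6:7  d7:5  d8:5  d9:0 — peak 7.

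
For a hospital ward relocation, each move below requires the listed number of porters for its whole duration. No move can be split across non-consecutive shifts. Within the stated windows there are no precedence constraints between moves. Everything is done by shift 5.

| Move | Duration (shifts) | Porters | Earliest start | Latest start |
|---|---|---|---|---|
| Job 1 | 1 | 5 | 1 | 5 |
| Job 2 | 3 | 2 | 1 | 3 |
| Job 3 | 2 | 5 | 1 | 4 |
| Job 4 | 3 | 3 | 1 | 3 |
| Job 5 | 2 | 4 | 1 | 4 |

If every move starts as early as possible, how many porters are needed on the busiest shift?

Early-start schedule: Job 1@1, Job 2@1, Job 3@1, Job 4@1, Job 5@1.
Load per shift: shift 1: 19, shift 2: 14, shift 3: 5, shift 4: 0, shift 5: 0.
Peak is 19.

19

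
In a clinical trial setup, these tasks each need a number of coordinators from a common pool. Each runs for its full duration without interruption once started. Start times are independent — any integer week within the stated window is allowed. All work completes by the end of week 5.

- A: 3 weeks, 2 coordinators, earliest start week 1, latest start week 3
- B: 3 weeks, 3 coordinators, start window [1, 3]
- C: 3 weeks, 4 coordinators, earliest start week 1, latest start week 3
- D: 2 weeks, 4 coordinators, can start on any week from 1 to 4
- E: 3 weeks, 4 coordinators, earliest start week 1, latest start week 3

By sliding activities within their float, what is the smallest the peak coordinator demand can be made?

13

Early-start (A@1, B@1, C@1, D@1, E@1) gives peak 17: w1:17  w2:17  w3:13  w4:0  w5:0.
Shift E→3.
Schedule A@1, B@1, C@1, D@1, E@3: w1:13  w2:13  w3:13  w4:4  w5:4 — peak 13.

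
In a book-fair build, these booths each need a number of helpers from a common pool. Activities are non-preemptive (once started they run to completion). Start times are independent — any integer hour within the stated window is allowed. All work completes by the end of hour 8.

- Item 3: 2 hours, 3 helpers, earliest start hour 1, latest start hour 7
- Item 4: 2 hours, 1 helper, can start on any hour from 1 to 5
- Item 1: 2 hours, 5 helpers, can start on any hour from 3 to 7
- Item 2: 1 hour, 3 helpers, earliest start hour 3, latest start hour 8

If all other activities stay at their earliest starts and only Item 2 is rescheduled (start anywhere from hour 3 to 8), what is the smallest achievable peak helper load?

5

Item 2@3: h1:4  h2:4  h3:8  h4:5  h5:0  h6:0  h7:0  h8:0 → peak 8
Item 2@4: h1:4  h2:4  h3:5  h4:8  h5:0  h6:0  h7:0  h8:0 → peak 8
Item 2@5: h1:4  h2:4  h3:5  h4:5  h5:3  h6:0  h7:0  h8:0 → peak 5
Item 2@6: h1:4  h2:4  h3:5  h4:5  h5:0  h6:3  h7:0  h8:0 → peak 5
Item 2@7: h1:4  h2:4  h3:5  h4:5  h5:0  h6:0  h7:3  h8:0 → peak 5
Item 2@8: h1:4  h2:4  h3:5  h4:5  h5:0  h6:0  h7:0  h8:3 → peak 5
Best is Item 2@5, peak 5.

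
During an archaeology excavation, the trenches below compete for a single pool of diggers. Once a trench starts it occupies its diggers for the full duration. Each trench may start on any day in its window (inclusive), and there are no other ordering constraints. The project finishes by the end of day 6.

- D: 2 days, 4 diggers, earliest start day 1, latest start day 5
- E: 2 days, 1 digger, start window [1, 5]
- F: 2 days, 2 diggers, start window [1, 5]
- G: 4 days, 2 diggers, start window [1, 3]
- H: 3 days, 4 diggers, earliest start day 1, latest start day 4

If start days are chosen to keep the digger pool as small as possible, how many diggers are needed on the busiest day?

7

Early-start (D@1, E@1, F@1, G@1, H@1) gives peak 13: d1:13  d2:13  d3:6  d4:2  d5:0  d6:0.
Shift G→3, H→3.
Schedule D@1, E@1, F@1, G@3, H@3: d1:7  d2:7  d3:6  d4:6  d5:6  d6:2 — peak 7.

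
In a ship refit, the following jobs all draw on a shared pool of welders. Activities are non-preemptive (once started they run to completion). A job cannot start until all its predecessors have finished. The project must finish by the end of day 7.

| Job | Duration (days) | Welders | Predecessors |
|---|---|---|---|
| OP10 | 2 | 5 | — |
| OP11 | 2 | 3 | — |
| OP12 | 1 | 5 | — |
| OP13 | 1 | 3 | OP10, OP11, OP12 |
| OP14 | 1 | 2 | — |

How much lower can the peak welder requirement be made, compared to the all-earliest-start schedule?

10

Early-start peak: d1:15  d2:8  d3:3  d4:0  d5:0  d6:0  d7:0 ⇒ 15.
Leveled (OP10@1, OP11@3, OP12@5, OP13@6, OP14@3): d1:5  d2:5  d3:5  d4:3  d5:5  d6:3  d7:0 ⇒ 5.
Reduction 15 − 5 = 10.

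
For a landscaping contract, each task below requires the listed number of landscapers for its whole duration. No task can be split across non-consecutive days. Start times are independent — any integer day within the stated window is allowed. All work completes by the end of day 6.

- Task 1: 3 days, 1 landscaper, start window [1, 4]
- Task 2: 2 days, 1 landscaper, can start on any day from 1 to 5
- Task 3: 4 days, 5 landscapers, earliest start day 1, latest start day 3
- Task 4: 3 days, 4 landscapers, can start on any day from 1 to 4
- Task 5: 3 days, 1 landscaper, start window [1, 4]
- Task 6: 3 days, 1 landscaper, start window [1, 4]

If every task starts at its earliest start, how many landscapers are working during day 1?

13

At early start, day 1 has: Task 1, Task 2, Task 3, Task 4, Task 5, Task 6.
Demand: 1 + 1 + 5 + 4 + 1 + 1 = 13.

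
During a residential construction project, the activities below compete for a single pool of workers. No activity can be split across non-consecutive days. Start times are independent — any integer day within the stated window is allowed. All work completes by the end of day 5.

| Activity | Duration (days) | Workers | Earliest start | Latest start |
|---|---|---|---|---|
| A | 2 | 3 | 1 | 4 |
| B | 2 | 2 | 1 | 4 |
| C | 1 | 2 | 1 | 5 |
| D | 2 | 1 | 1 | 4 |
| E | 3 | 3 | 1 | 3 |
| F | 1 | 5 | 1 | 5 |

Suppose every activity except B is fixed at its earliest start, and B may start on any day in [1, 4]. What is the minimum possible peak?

B@1: d1:16  d2:9  d3:3  d4:0  d5:0 → peak 16
B@2: d1:14  d2:9  d3:5  d4:0  d5:0 → peak 14
B@3: d1:14  d2:7  d3:5  d4:2  d5:0 → peak 14
B@4: d1:14  d2:7  d3:3  d4:2  d5:2 → peak 14
Best is B@2, peak 14.

14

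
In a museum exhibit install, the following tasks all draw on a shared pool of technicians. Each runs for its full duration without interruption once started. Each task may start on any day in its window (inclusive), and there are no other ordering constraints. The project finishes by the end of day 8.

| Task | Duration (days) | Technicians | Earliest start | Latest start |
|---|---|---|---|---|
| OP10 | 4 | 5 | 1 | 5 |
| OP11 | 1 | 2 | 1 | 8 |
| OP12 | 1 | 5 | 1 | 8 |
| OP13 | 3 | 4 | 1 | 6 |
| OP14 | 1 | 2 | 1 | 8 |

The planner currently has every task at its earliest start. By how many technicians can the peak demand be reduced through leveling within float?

Early-start peak: d1:18  d2:9  d3:9  d4:5  d5:0  d6:0  d7:0  d8:0 ⇒ 18.
Leveled (OP10@1, OP11@5, OP12@8, OP13@5, OP14@6): d1:5  d2:5  d3:5  d4:5  d5:6  d6:6  d7:4  d8:5 ⇒ 6.
Reduction 18 − 6 = 12.

12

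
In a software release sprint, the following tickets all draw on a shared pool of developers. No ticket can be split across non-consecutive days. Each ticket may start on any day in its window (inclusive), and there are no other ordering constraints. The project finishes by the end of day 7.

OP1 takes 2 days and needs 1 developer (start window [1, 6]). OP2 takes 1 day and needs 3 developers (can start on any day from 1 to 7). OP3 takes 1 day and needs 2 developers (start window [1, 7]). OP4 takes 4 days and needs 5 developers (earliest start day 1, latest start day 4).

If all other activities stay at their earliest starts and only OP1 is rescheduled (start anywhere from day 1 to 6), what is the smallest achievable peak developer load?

10

OP1@1: d1:11  d2:6  d3:5  d4:5  d5:0  d6:0  d7:0 → peak 11
OP1@2: d1:10  d2:6  d3:6  d4:5  d5:0  d6:0  d7:0 → peak 10
OP1@3: d1:10  d2:5  d3:6  d4:6  d5:0  d6:0  d7:0 → peak 10
OP1@4: d1:10  d2:5  d3:5  d4:6  d5:1  d6:0  d7:0 → peak 10
OP1@5: d1:10  d2:5  d3:5  d4:5  d5:1  d6:1  d7:0 → peak 10
OP1@6: d1:10  d2:5  d3:5  d4:5  d5:0  d6:1  d7:1 → peak 10
Best is OP1@2, peak 10.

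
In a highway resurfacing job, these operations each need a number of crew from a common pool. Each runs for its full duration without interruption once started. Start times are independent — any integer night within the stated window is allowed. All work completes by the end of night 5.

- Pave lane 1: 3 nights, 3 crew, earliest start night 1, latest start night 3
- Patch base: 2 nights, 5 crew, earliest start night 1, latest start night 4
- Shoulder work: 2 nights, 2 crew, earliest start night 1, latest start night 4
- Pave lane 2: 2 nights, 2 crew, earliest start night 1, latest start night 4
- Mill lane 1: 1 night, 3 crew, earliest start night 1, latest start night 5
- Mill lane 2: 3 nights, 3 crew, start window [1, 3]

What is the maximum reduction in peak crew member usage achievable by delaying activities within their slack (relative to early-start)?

Early-start peak: n1:18  n2:15  n3:6  n4:0  n5:0 ⇒ 18.
Leveled (Pave lane 1@1, Patch base@1, Shoulder work@3, Pave lane 2@4, Mill lane 1@5, Mill lane 2@3): n1:8  n2:8  n3:8  n4:7  n5:8 ⇒ 8.
Reduction 18 − 8 = 10.

10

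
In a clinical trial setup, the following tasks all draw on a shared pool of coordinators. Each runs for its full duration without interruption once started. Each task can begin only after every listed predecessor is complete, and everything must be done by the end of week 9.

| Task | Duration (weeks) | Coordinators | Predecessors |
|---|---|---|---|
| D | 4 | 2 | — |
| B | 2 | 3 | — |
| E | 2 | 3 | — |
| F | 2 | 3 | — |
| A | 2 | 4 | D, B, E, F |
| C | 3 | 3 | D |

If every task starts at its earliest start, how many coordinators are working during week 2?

At early start, week 2 has: D, B, E, F.
Demand: 2 + 3 + 3 + 3 = 11.

11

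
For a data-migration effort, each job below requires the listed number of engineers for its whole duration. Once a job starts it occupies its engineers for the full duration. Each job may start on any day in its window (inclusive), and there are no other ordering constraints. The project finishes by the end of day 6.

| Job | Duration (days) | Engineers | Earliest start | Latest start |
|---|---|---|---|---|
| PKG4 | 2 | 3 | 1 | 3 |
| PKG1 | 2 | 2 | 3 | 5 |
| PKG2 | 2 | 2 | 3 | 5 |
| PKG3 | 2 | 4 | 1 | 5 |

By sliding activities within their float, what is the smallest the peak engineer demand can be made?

4

Early-start (PKG4@1, PKG1@3, PKG2@3, PKG3@1) gives peak 7: d1:7  d2:7  d3:4  d4:4  d5:0  d6:0.
Shift PKG3→5.
Schedule PKG4@1, PKG1@3, PKG2@3, PKG3@5: d1:3  d2:3  d3:4  d4:4  d5:4  d6:4 — peak 4.
Total engineer-days = 22 over 6 days ⇒ peak ≥ ⌈22/6⌉ = 4, so 4 is optimal.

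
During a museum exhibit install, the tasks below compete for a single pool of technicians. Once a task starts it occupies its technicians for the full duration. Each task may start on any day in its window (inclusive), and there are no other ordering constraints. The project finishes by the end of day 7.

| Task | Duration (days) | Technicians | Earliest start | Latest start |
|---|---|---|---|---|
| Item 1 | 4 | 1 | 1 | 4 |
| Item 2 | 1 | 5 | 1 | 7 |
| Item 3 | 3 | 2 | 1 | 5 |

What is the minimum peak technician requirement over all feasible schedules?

5

Early-start (Item 1@1, Item 2@1, Item 3@1) gives peak 8: d1:8  d2:3  d3:3  d4:1  d5:0  d6:0  d7:0.
Shift Item 2→5.
Schedule Item 1@1, Item 2@5, Item 3@1: d1:3  d2:3  d3:3  d4:1  d5:5  d6:0  d7:0 — peak 5.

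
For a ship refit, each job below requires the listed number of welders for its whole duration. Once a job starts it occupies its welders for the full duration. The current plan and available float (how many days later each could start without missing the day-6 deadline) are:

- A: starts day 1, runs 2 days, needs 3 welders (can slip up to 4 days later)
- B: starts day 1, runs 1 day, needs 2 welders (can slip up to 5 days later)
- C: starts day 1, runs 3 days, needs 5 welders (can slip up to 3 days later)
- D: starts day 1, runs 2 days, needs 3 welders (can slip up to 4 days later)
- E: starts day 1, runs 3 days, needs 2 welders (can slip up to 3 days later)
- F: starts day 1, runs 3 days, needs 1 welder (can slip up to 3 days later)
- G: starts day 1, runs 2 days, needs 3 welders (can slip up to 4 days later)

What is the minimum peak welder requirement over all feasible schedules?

Early-start (A@1, B@1, C@1, D@1, E@1, F@1, G@1) gives peak 19: d1:19  d2:17  d3:8  d4:0  d5:0  d6:0.
Shift C→4, D→3, G→5.
Schedule A@1, B@1, C@4, D@3, E@1, F@1, G@5: d1:8  d2:6  d3:6  d4:8  d5:8  d6:8 — peak 8.
Total welder-days = 44 over 6 days ⇒ peak ≥ ⌈44/6⌉ = 8, so 8 is optimal.

8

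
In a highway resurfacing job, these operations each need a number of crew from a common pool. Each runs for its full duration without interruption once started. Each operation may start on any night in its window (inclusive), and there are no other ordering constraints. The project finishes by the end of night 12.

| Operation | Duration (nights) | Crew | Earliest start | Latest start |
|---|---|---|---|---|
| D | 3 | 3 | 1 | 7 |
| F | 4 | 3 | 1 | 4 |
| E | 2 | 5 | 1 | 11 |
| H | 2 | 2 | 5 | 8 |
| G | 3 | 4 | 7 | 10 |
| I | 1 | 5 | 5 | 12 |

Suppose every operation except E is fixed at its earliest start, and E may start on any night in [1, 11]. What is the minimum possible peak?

7

E@1: n1:11  n2:11  n3:6  n4:3  n5:7  n6:2  n7:4  n8:4  n9:4  n10:0  n11:0  n12:0 → peak 11
E@2: n1:6  n2:11  n3:11  n4:3  n5:7  n6:2  n7:4  n8:4  n9:4  n10:0  n11:0  n12:0 → peak 11
E@3: n1:6  n2:6  n3:11  n4:8  n5:7  n6:2  n7:4  n8:4  n9:4  n10:0  n11:0  n12:0 → peak 11
E@4: n1:6  n2:6  n3:6  n4:8  n5:12  n6:2  n7:4  n8:4  n9:4  n10:0  n11:0  n12:0 → peak 12
E@5: n1:6  n2:6  n3:6  n4:3  n5:12  n6:7  n7:4  n8:4  n9:4  n10:0  n11:0  n12:0 → peak 12
E@6: n1:6  n2:6  n3:6  n4:3  n5:7  n6:7  n7:9  n8:4  n9:4  n10:0  n11:0  n12:0 → peak 9
E@7: n1:6  n2:6  n3:6  n4:3  n5:7  n6:2  n7:9  n8:9  n9:4  n10:0  n11:0  n12:0 → peak 9
E@8: n1:6  n2:6  n3:6  n4:3  n5:7  n6:2  n7:4  n8:9  n9:9  n10:0  n11:0  n12:0 → peak 9
E@9: n1:6  n2:6  n3:6  n4:3  n5:7  n6:2  n7:4  n8:4  n9:9  n10:5  n11:0  n12:0 → peak 9
E@10: n1:6  n2:6  n3:6  n4:3  n5:7  n6:2  n7:4  n8:4  n9:4  n10:5  n11:5  n12:0 → peak 7
E@11: n1:6  n2:6  n3:6  n4:3  n5:7  n6:2  n7:4  n8:4  n9:4  n10:0  n11:5  n12:5 → peak 7
Best is E@10, peak 7.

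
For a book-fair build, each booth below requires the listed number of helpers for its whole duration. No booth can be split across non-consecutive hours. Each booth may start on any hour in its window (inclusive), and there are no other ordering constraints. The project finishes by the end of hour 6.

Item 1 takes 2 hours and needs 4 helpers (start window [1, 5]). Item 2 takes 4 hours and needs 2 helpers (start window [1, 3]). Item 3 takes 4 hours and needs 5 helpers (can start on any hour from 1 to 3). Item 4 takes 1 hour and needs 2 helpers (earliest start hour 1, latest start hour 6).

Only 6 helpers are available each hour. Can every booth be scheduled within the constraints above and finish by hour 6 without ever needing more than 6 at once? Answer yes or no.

Total helper-hours = 38; over 6 hours the average is 38/6 > 6, so some hour must exceed 6.

no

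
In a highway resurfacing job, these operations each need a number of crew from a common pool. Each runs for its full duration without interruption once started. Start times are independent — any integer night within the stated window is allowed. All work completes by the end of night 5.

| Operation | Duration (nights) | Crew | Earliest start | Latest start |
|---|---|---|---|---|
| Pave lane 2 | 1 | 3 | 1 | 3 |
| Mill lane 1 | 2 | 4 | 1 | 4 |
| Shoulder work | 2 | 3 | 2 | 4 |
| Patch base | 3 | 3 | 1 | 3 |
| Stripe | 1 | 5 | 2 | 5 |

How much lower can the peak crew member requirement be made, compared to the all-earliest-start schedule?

Early-start peak: n1:10  n2:15  n3:6  n4:0  n5:0 ⇒ 15.
Leveled (Pave lane 2@1, Mill lane 1@1, Shoulder work@3, Patch base@2, Stripe@5): n1:7  n2:7  n3:6  n4:6  n5:5 ⇒ 7.
Reduction 15 − 7 = 8.

8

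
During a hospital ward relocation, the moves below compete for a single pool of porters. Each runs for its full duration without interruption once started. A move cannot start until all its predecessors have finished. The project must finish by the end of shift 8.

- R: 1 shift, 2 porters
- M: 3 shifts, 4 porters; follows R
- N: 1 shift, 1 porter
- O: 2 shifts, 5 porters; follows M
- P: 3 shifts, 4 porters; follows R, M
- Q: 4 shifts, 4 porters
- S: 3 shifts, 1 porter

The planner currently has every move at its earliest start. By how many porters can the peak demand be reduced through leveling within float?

Early-start peak: s1:8  s2:9  s3:9  s4:8  s5:9  s6:9  s7:4  s8:0 ⇒ 9.
Leveled (R@1, M@2, N@1, O@5, P@5, Q@1, S@1): s1:8  s2:9  s3:9  s4:8  s5:9  s6:9  s7:4  s8:0 ⇒ 9.
Reduction 9 − 9 = 0.

0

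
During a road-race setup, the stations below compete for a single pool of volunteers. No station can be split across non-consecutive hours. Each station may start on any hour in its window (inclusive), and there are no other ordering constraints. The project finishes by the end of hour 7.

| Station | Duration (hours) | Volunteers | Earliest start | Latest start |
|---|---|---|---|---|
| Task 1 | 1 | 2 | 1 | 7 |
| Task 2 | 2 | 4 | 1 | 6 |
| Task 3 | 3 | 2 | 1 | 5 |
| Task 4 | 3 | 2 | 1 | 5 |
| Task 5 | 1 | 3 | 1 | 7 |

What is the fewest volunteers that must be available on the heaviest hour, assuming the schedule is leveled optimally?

Early-start (Task 1@1, Task 2@1, Task 3@1, Task 4@1, Task 5@1) gives peak 13: h1:13  h2:8  h3:4  h4:0  h5:0  h6:0  h7:0.
Shift Task 2→2, Task 3→4, Task 4→4, Task 5→7.
Schedule Task 1@1, Task 2@2, Task 3@4, Task 4@4, Task 5@7: h1:2  h2:4  h3:4  h4:4  h5:4  h6:4  h7:3 — peak 4.
Total volunteer-hours = 25 over 7 hours ⇒ peak ≥ ⌈25/7⌉ = 4, so 4 is optimal.

4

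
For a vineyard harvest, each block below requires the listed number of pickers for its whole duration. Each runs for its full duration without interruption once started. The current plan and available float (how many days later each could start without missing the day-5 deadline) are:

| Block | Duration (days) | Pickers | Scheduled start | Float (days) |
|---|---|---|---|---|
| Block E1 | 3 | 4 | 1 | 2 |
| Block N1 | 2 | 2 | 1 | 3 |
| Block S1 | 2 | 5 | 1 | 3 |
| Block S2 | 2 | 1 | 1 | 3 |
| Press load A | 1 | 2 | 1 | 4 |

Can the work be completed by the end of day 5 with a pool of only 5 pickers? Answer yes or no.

no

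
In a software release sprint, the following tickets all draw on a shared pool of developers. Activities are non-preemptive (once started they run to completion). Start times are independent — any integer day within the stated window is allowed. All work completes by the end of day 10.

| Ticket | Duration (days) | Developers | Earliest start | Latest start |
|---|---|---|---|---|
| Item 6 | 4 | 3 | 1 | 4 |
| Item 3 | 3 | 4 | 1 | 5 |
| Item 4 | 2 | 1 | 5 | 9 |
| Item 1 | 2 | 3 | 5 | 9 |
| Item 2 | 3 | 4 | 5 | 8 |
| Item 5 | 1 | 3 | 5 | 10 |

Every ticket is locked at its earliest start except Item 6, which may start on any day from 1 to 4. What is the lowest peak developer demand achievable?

11

Item 6@1: d1:7  d2:7  d3:7  d4:3  d5:11  d6:8  d7:4  d8:0  d9:0  d10:0 → peak 11
Item 6@2: d1:4  d2:7  d3:7  d4:3  d5:14  d6:8  d7:4  d8:0  d9:0  d10:0 → peak 14
Item 6@3: d1:4  d2:4  d3:7  d4:3  d5:14  d6:11  d7:4  d8:0  d9:0  d10:0 → peak 14
Item 6@4: d1:4  d2:4  d3:4  d4:3  d5:14  d6:11  d7:7  d8:0  d9:0  d10:0 → peak 14
Best is Item 6@1, peak 11.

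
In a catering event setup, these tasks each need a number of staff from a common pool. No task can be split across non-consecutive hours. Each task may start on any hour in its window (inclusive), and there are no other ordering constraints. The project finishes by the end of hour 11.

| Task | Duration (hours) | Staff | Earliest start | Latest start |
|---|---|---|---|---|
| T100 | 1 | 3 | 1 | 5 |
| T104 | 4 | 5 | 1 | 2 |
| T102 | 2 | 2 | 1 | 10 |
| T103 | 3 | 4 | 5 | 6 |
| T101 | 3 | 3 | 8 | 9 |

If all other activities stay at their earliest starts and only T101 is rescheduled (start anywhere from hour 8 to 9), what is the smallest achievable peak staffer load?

T101@8: h1:10  h2:7  h3:5  h4:5  h5:4  h6:4  h7:4  h8:3  h9:3  h10:3  h11:0 → peak 10
T101@9: h1:10  h2:7  h3:5  h4:5  h5:4  h6:4  h7:4  h8:0  h9:3  h10:3  h11:3 → peak 10
Best is T101@8, peak 10.

10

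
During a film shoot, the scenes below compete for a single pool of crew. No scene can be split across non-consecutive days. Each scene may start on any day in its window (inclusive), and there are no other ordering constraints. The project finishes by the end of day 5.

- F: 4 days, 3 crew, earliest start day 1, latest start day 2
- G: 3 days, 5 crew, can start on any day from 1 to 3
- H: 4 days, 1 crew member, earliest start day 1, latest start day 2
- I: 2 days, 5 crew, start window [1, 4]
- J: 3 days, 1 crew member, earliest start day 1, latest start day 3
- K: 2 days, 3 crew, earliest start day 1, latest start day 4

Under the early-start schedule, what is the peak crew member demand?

18

Early-start schedule: F@1, G@1, H@1, I@1, J@1, K@1.
Load per day: day 1: 18, day 2: 18, day 3: 10, day 4: 4, day 5: 0.
Peak is 18.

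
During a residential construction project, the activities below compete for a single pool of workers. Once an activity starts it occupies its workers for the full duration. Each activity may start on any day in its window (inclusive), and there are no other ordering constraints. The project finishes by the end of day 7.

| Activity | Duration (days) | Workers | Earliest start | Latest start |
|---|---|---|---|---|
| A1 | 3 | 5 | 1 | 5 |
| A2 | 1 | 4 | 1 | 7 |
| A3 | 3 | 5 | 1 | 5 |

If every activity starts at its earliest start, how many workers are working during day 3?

At early start, day 3 has: A1, A3.
Demand: 5 + 5 = 10.

10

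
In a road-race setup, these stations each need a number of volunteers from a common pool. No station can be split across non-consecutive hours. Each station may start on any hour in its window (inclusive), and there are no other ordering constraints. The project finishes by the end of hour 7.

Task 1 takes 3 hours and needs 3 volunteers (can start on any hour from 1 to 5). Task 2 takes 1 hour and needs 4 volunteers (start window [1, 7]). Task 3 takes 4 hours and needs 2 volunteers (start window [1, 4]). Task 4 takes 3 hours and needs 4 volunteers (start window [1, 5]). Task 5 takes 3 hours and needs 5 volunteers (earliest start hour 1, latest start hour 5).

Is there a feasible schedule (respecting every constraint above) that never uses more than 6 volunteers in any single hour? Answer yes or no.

no

Total volunteer-hours = 48; over 7 hours the average is 48/7 > 6, so some hour must exceed 6.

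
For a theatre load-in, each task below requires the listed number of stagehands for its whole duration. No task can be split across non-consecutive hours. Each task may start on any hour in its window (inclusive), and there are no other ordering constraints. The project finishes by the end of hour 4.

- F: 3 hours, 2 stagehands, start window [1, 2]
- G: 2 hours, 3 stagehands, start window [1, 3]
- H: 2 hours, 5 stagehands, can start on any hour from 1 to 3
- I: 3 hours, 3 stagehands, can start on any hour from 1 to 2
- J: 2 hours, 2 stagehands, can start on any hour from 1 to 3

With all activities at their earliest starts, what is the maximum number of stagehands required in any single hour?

15

Early-start schedule: F@1, G@1, H@1, I@1, J@1.
Load per hour: hour 1: 15, hour 2: 15, hour 3: 5, hour 4: 0.
Peak is 15.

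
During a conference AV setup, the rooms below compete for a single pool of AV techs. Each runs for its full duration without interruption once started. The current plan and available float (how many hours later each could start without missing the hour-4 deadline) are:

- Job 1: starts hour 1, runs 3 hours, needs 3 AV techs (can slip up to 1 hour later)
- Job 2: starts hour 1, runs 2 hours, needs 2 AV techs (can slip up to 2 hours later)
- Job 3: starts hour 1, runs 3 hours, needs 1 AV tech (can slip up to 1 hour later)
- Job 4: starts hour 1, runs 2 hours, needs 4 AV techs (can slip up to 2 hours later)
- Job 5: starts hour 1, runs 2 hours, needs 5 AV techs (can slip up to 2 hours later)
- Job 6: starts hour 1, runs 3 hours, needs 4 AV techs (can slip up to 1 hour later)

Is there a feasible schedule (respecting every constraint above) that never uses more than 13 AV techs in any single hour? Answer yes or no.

The minimum achievable peak is 14; 13 < 14, so no feasible schedule stays within the cap.

no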